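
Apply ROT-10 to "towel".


Word: "towel"
Shift: 10
Each letter → (letter + shift) mod 26:
  't' (19) + 10 = 3 → 'd'
  'o' (14) + 10 = 24 → 'y'
  'w' (22) + 10 = 6 → 'g'
  'e' (4) + 10 = 14 → 'o'
  'l' (11) + 10 = 21 → 'v'
Result = "dygov"


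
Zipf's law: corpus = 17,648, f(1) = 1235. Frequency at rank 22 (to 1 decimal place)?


Zipf's law: f(r) = f(1) / r
f(1) = 1235
f(22) = 1235 / 22
= 56.1 occurrences


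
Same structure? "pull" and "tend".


Pattern of "pull": [0, 1, 2, 2]
Pattern of "tend": [0, 1, 2, 3]
Patterns do not match
Same pattern = No


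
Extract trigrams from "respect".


Word: "respect" (length 7)
Number of trigrams = 7 - 3 + 1 = 5
  Position 0: "res"
  Position 1: "esp"
  Position 2: "spe"
  Position 3: "pec"
  Position 4: "ect"
Trigrams = "res", "esp", "spe", "pec", "ect"


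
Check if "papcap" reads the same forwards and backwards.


Word: "papcap"
Reversed: "pacpap"
Forward == Backward? papcap != pacpap
Palindrome = No


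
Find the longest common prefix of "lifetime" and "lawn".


Word 1: "lifetime"
Word 2: "lawn"
Comparing from start:
  Pos 0: 'l' == 'l'
  Pos 1: 'i' != 'a' (stop)
LCP = "l" (length 1)


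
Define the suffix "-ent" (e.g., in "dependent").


Suffix: -ent
As in: dependent -> depend + -ent
Meaning = one who / that which


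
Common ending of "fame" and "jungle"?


Word 1: "fame"
Word 2: "jungle"
Comparing from end:
  Pos -1: 'e' == 'e'
  Pos -2: 'm' != 'l' (stop)
LCS = "e" (length 1)


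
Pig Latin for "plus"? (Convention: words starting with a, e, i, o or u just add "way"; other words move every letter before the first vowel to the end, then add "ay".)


Word: "plus"
Starts with consonant(s) → move to end, add 'ay'
Consonant cluster: "pl"
Pig Latin = "usplay"


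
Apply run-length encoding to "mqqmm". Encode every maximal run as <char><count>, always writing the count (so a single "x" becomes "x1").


String: "mqqmm"
Scanning for consecutive runs:
  'm' x 1
  'q' x 2
  'm' x 2
RLE = "m1q2m2"


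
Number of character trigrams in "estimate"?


Word: "estimate" (length 8)
Number of 3-grams = length - 3 + 1 = 8 - 3 + 1
= 6


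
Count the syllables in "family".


Word: "family"
Syllable breakdown: fam-i-ly
Counting: 3 parts
= 3 syllables


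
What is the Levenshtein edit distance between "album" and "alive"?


Word 1: "album" (length 5)
Word 2: "alive" (length 5)
One optimal edit sequence (insert/delete/substitute each cost 1):
  1. keep 'a'
  2. keep 'l'
  3. substitute 'b' -> 'i'  (+1)
  4. substitute 'u' -> 'v'  (+1)
  5. substitute 'm' -> 'e'  (+1)
Total edit operations: 3
Edit distance = 3


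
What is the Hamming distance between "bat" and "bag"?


Comparing character by character (same length = 3):
  Pos 0: 'b' vs 'b' =
  Pos 1: 'a' vs 'a' =
  Pos 2: 't' vs 'g' !=
Hamming distance = 1


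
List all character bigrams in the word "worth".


Word: "worth" (length 5)
Number of bigrams = 5 - 2 + 1 = 4
  Position 0: "wo"
  Position 1: "or"
  Position 2: "rt"
  Position 3: "th"
Bigrams = "wo", "or", "rt", "th"


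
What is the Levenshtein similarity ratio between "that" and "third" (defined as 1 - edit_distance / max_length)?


Word 1: "that" (length 4)
Word 2: "third" (length 5)
One optimal edit sequence:
  1. keep 't'
  2. keep 'h'
  3. insert 'i'  (+1)
  4. substitute 'a' -> 'r'  (+1)
  5. substitute 't' -> 'd'  (+1)
Edit distance = 3
Max length = max(4, 5) = 5
Similarity = 1 - 3/5
= 0.4000


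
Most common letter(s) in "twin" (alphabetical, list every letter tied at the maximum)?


Word: "twin"
Letter counts:
  'i': 1
  'n': 1
  't': 1
  'w': 1
Maximum count = 1
Most frequent = 'i', 'n', 't', 'w' (1 time each)


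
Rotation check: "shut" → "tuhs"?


Word: "shut", Candidate: "tuhs"
Method: check if candidate is substring of word+word
"shutshut" contains "tuhs"? No
Is rotation = No


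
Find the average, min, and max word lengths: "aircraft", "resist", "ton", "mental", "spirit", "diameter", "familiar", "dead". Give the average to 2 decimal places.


Lengths: "aircraft"=8, "resist"=6, "ton"=3, "mental"=6, "spirit"=6, "diameter"=8, "familiar"=8, "dead"=4
Sum = 49, Count = 8
Average = 49/8 = 6.13
= avg=6.13, min=3, max=8


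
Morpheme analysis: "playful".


Word: "playful"
Morphemes: play / -ful
Each morpheme carries meaning
= 2 morphemes


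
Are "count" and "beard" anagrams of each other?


Word 1: "count" → sorted: cnotu
Word 2: "beard" → sorted: abder
Same letters? cnotu != abder
Anagram = No


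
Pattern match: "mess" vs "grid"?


Pattern of "mess": [0, 1, 2, 2]
Pattern of "grid": [0, 1, 2, 3]
Patterns do not match
Same pattern = No


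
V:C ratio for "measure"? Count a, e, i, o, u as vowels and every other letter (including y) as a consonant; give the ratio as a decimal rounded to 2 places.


Word: "measure"
Vowels (a,e,i,o,u): 4
Consonants: 3
Ratio = 4/3
= 1.33


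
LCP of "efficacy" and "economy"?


Word 1: "efficacy"
Word 2: "economy"
Comparing from start:
  Pos 0: 'e' == 'e'
  Pos 1: 'f' != 'c' (stop)
LCP = "e" (length 1)


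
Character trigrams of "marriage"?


Word: "marriage" (length 8)
Number of trigrams = 8 - 3 + 1 = 6
  Position 0: "mar"
  Position 1: "arr"
  Position 2: "rri"
  Position 3: "ria"
  Position 4: "iag"
  Position 5: "age"
Trigrams = "mar", "arr", "rri", "ria", "iag", "age"


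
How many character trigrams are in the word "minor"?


Word: "minor" (length 5)
Number of 3-grams = length - 3 + 1 = 5 - 3 + 1
= 3


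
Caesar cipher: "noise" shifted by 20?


Word: "noise"
Shift: 20
Each letter → (letter + shift) mod 26:
  'n' (13) + 20 = 7 → 'h'
  'o' (14) + 20 = 8 → 'i'
  'i' (8) + 20 = 2 → 'c'
  's' (18) + 20 = 12 → 'm'
  'e' (4) + 20 = 24 → 'y'
Result = "hicmy"


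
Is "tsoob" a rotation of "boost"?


Word: "boost", Candidate: "tsoob"
Method: check if candidate is substring of word+word
"boostboost" contains "tsoob"? No
Is rotation = No


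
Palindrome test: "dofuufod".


Word: "dofuufod"
Reversed: "dofuufod"
Forward == Backward? dofuufod == dofuufod
Palindrome = Yes


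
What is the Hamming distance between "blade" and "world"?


Comparing character by character (same length = 5):
  Pos 0: 'b' vs 'w' !=
  Pos 1: 'l' vs 'o' !=
  Pos 2: 'a' vs 'r' !=
  Pos 3: 'd' vs 'l' !=
  Pos 4: 'e' vs 'd' !=
Hamming distance = 5


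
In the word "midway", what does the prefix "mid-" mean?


Prefix: mid-
Example: midway = mid- + way
Meaning = middle


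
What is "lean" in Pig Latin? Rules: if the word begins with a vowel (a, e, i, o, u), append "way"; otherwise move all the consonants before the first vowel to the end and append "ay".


Word: "lean"
Starts with consonant(s) → move to end, add 'ay'
Consonant cluster: "l"
Pig Latin = "eanlay"


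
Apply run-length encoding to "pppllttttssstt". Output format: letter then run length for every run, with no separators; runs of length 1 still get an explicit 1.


String: "pppllttttssstt"
Scanning for consecutive runs:
  'p' x 3
  'l' x 2
  't' x 4
  's' x 3
  't' x 2
RLE = "p3l2t4s3t2"


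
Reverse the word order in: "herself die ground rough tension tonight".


Original: "herself die ground rough tension tonight"
Words (1..n): herself | die | ground | rough | tension | tonight
Reversed (n..1): tonight | tension | rough | ground | die | herself
Result = "tonight tension rough ground die herself"


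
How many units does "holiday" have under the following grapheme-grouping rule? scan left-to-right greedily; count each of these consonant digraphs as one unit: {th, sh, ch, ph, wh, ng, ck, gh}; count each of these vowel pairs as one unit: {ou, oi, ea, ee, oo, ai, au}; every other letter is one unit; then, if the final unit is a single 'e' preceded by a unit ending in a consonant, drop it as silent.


Word: "holiday" (7 letters)
Left-to-right scan:
  1. 'h' (letter)
  2. 'o' (letter)
  3. 'l' (letter)
  4. 'i' (letter)
  5. 'd' (letter)
  6. 'a' (letter)
  7. 'y' (letter)
Units from scan: 7
Sound units = 7 units


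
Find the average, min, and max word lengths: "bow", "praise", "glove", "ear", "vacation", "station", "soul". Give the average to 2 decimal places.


Lengths: "bow"=3, "praise"=6, "glove"=5, "ear"=3, "vacation"=8, "station"=7, "soul"=4
Sum = 36, Count = 7
Average = 36/7 = 5.14
= avg=5.14, min=3, max=8


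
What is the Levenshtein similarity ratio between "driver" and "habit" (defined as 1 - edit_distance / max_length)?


Word 1: "driver" (length 6)
Word 2: "habit" (length 5)
One optimal edit sequence:
  1. delete 'd'  (+1)
  2. substitute 'r' -> 'h'  (+1)
  3. substitute 'i' -> 'a'  (+1)
  4. substitute 'v' -> 'b'  (+1)
  5. substitute 'e' -> 'i'  (+1)
  6. substitute 'r' -> 't'  (+1)
Edit distance = 6
Max length = max(6, 5) = 6
Similarity = 1 - 6/6
= 0.0000


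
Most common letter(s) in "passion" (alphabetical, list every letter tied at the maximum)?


Word: "passion"
Letter counts:
  'a': 1
  'i': 1
  'n': 1
  'o': 1
  'p': 1
  's': 2
Maximum count = 2
Most frequent = 's' (2 times each)


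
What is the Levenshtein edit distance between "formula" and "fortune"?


Word 1: "formula" (length 7)
Word 2: "fortune" (length 7)
One optimal edit sequence (insert/delete/substitute each cost 1):
  1. keep 'f'
  2. keep 'o'
  3. keep 'r'
  4. substitute 'm' -> 't'  (+1)
  5. keep 'u'
  6. substitute 'l' -> 'n'  (+1)
  7. substitute 'a' -> 'e'  (+1)
Total edit operations: 3
Edit distance = 3


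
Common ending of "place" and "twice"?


Word 1: "place"
Word 2: "twice"
Comparing from end:
  Pos -1: 'e' == 'e'
  Pos -2: 'c' == 'c'
  Pos -3: 'a' != 'i' (stop)
LCS = "ce" (length 2)


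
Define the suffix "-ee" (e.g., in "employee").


Suffix: -ee
As in: employee -> employ + -ee
Meaning = one who receives


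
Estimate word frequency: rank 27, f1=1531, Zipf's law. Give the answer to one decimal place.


Zipf's law: f(r) = f(1) / r
f(1) = 1531
f(27) = 1531 / 27
= 56.7 occurrences


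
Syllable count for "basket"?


Word: "basket"
Syllable breakdown: bas-ket
Counting: 2 parts
= 2 syllables


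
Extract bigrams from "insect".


Word: "insect" (length 6)
Number of bigrams = 6 - 2 + 1 = 5
  Position 0: "in"
  Position 1: "ns"
  Position 2: "se"
  Position 3: "ec"
  Position 4: "ct"
Bigrams = "in", "ns", "se", "ec", "ct"


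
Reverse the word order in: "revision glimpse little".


Original: "revision glimpse little"
Words (1..n): revision | glimpse | little
Reversed (n..1): little | glimpse | revision
Result = "little glimpse revision"


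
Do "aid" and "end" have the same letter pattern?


Pattern of "aid": [0, 1, 2]
Pattern of "end": [0, 1, 2]
Patterns match
Same pattern = Yes


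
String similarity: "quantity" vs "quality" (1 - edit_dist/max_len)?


Word 1: "quantity" (length 8)
Word 2: "quality" (length 7)
One optimal edit sequence:
  1. keep 'q'
  2. keep 'u'
  3. keep 'a'
  4. delete 'n'  (+1)
  5. substitute 't' -> 'l'  (+1)
  6. keep 'i'
  7. keep 't'
  8. keep 'y'
Edit distance = 2
Max length = max(8, 7) = 8
Similarity = 1 - 2/8
= 0.7500


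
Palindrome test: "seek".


Word: "seek"
Reversed: "kees"
Forward == Backward? seek != kees
Palindrome = No


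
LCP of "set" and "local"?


Word 1: "set"
Word 2: "local"
Comparing from start:
  Pos 0: 's' != 'l' (stop)
LCP = "" (length 0)


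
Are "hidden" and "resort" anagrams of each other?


Word 1: "hidden" → sorted: ddehin
Word 2: "resort" → sorted: eorrst
Same letters? ddehin != eorrst
Anagram = No


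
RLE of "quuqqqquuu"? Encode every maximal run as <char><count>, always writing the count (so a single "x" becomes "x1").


String: "quuqqqquuu"
Scanning for consecutive runs:
  'q' x 1
  'u' x 2
  'q' x 4
  'u' x 3
RLE = "q1u2q4u3"


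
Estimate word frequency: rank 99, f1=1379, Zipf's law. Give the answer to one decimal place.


Zipf's law: f(r) = f(1) / r
f(1) = 1379
f(99) = 1379 / 99
= 13.9 occurrences


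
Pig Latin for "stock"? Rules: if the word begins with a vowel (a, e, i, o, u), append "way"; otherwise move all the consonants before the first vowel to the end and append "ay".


Word: "stock"
Starts with consonant(s) → move to end, add 'ay'
Consonant cluster: "st"
Pig Latin = "ockstay"


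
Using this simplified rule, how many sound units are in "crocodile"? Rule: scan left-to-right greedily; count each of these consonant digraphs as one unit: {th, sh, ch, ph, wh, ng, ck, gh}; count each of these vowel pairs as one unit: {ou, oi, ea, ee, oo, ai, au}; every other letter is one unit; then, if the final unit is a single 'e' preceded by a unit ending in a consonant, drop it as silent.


Word: "crocodile" (9 letters)
Left-to-right scan:
  [1] 'c' (letter)
  [2] 'r' (letter)
  [3] 'o' (letter)
  [4] 'c' (letter)
  [5] 'o' (letter)
  [6] 'd' (letter)
  [7] 'i' (letter)
  [8] 'l' (letter)
  [9] 'e' (letter)
Units from scan: 9
Final unit is 'e' after a consonant -> drop as silent (-1)
Sound units = 8 units


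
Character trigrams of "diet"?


Word: "diet" (length 4)
Number of trigrams = 4 - 3 + 1 = 2
  Position 0: "die"
  Position 1: "iet"
Trigrams = "die", "iet"


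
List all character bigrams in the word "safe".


Word: "safe" (length 4)
Number of bigrams = 4 - 2 + 1 = 3
  Position 0: "sa"
  Position 1: "af"
  Position 2: "fe"
Bigrams = "sa", "af", "fe"


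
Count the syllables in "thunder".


Word: "thunder"
Syllable breakdown: thun · der
Counting: 2 parts
= 2 syllables


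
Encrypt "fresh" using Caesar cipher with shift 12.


Word: "fresh"
Shift: 12
Each letter → (letter + shift) mod 26:
  'f' (5) + 12 = 17 → 'r'
  'r' (17) + 12 = 3 → 'd'
  'e' (4) + 12 = 16 → 'q'
  's' (18) + 12 = 4 → 'e'
  'h' (7) + 12 = 19 → 't'
Result = "rdqet"


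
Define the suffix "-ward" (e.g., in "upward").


Suffix: -ward
Example: upward = up + -ward
Meaning = in the direction of


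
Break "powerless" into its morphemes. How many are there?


Word: "powerless"
Morphemes: power | -less
Each morpheme carries meaning
= 2 morphemes


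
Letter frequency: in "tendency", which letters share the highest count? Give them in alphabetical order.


Word: "tendency"
Letter counts:
  'c': 1
  'd': 1
  'e': 2
  'n': 2
  't': 1
  'y': 1
Maximum count = 2
Most frequent = 'e', 'n' (2 times each)


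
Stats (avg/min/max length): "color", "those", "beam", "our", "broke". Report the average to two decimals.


Lengths: "color"=5, "those"=5, "beam"=4, "our"=3, "broke"=5
Sum = 22, Count = 5
Average = 22/5 = 4.40
= avg=4.40, min=3, max=5


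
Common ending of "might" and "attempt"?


Word 1: "might"
Word 2: "attempt"
Comparing from end:
  Pos -1: 't' == 't'
  Pos -2: 'h' != 'p' (stop)
LCS = "t" (length 1)


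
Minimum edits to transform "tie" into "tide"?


Word 1: "tie" (length 3)
Word 2: "tide" (length 4)
One optimal edit sequence (insert/delete/substitute each cost 1):
  1. keep 't'
  2. keep 'i'
  3. insert 'd'  (+1)
  4. keep 'e'
Total edit operations: 1
Edit distance = 1


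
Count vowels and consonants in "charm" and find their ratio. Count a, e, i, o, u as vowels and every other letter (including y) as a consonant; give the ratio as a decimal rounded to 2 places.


Word: "charm"
Vowels (a,e,i,o,u): 1
Consonants: 4
Ratio = 1/4
= 0.25


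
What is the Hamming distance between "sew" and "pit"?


Comparing character by character (same length = 3):
  Pos 0: 's' vs 'p' !=
  Pos 1: 'e' vs 'i' !=
  Pos 2: 'w' vs 't' !=
Hamming distance = 3


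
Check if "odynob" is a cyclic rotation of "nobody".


Word: "nobody", Candidate: "odynob"
Method: check if candidate is substring of word+word
"nobodynobody" contains "odynob"? Yes
Is rotation = Yes


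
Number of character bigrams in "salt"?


Word: "salt" (length 4)
Number of 2-grams = length - 2 + 1 = 4 - 2 + 1
= 3


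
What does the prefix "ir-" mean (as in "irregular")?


Prefix: ir-
Example: irregular = ir- + regular
Meaning = not


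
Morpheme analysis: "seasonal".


Word: "seasonal"
Morphemes: season | -al
Each morpheme carries meaning
= 2 morphemes


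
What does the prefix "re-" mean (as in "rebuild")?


Prefix: re-
Example: rebuild (re- + build)
Meaning = again


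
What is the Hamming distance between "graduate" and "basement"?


Comparing character by character (same length = 8):
  Pos 0: 'g' vs 'b' !=
  Pos 1: 'r' vs 'a' !=
  Pos 2: 'a' vs 's' !=
  Pos 3: 'd' vs 'e' !=
  Pos 4: 'u' vs 'm' !=
  Pos 5: 'a' vs 'e' !=
  Pos 6: 't' vs 'n' !=
  Pos 7: 'e' vs 't' !=
Hamming distance = 8


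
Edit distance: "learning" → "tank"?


Word 1: "learning" (length 8)
Word 2: "tank" (length 4)
One optimal edit sequence (insert/delete/substitute each cost 1):
  1. delete 'l'  (+1)
  2. substitute 'e' -> 't'  (+1)
  3. keep 'a'
  4. delete 'r'  (+1)
  5. delete 'n'  (+1)
  6. delete 'i'  (+1)
  7. keep 'n'
  8. substitute 'g' -> 'k'  (+1)
Total edit operations: 6
Edit distance = 6


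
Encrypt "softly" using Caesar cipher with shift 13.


Word: "softly"
Shift: 13
Each letter → (letter + shift) mod 26:
  's' (18) + 13 = 5 → 'f'
  'o' (14) + 13 = 1 → 'b'
  'f' (5) + 13 = 18 → 's'
  't' (19) + 13 = 6 → 'g'
  'l' (11) + 13 = 24 → 'y'
  'y' (24) + 13 = 11 → 'l'
Result = "fbsgyl"


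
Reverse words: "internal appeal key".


Original: "internal appeal key"
Words (1..n): internal | appeal | key
Reversed (n..1): key | appeal | internal
Result = "key appeal internal"


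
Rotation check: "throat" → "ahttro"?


Word: "throat", Candidate: "ahttro"
Method: check if candidate is substring of word+word
"throatthroat" contains "ahttro"? No
Is rotation = No


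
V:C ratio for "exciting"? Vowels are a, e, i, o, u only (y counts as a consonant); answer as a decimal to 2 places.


Word: "exciting"
Vowels (a,e,i,o,u): 3
Consonants: 5
Ratio = 3/5
= 0.60


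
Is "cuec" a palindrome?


Word: "cuec"
Reversed: "ceuc"
Forward == Backward? cuec != ceuc
Palindrome = No


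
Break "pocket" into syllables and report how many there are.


Word: "pocket"
Syllable breakdown: pock | et
Counting: 2 parts
= 2 syllables


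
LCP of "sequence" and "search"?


Word 1: "sequence"
Word 2: "search"
Comparing from start:
  Pos 0: 's' == 's'
  Pos 1: 'e' == 'e'
  Pos 2: 'q' != 'a' (stop)
LCP = "se" (length 2)


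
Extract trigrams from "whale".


Word: "whale" (length 5)
Number of trigrams = 5 - 3 + 1 = 3
  Position 0: "wha"
  Position 1: "hal"
  Position 2: "ale"
Trigrams = "wha", "hal", "ale"


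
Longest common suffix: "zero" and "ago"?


Word 1: "zero"
Word 2: "ago"
Comparing from end:
  Pos -1: 'o' == 'o'
  Pos -2: 'r' != 'g' (stop)
LCS = "o" (length 1)


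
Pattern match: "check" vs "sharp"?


Pattern of "check": [0, 1, 2, 0, 3]
Pattern of "sharp": [0, 1, 2, 3, 4]
Patterns do not match
Same pattern = No


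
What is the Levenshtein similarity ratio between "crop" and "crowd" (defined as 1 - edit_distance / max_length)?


Word 1: "crop" (length 4)
Word 2: "crowd" (length 5)
One optimal edit sequence:
  1. keep 'c'
  2. keep 'r'
  3. keep 'o'
  4. insert 'w'  (+1)
  5. substitute 'p' -> 'd'  (+1)
Edit distance = 2
Max length = max(4, 5) = 5
Similarity = 1 - 2/5
= 0.6000


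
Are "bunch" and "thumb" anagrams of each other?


Word 1: "bunch" → sorted: bchnu
Word 2: "thumb" → sorted: bhmtu
Same letters? bchnu != bhmtu
Anagram = No


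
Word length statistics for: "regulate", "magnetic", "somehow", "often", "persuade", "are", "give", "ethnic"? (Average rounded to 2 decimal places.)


Lengths: "regulate"=8, "magnetic"=8, "somehow"=7, "often"=5, "persuade"=8, "are"=3, "give"=4, "ethnic"=6
Sum = 49, Count = 8
Average = 49/8 = 6.13
= avg=6.13, min=3, max=8


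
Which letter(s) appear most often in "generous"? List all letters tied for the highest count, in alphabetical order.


Word: "generous"
Letter counts:
  'e': 2
  'g': 1
  'n': 1
  'o': 1
  'r': 1
  's': 1
  'u': 1
Maximum count = 2
Most frequent = 'e' (2 times each)


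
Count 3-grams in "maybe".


Word: "maybe" (length 5)
Number of 3-grams = length - 3 + 1 = 5 - 3 + 1
= 3


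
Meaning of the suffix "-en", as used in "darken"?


Suffix: -en
Example: darken = dark + -en
Meaning = to make / become


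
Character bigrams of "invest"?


Word: "invest" (length 6)
Number of bigrams = 6 - 2 + 1 = 5
  Position 0: "in"
  Position 1: "nv"
  Position 2: "ve"
  Position 3: "es"
  Position 4: "st"
Bigrams = "in", "nv", "ve", "es", "st"


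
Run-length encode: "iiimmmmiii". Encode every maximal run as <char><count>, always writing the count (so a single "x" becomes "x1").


String: "iiimmmmiii"
Scanning for consecutive runs:
  'i' x 3
  'm' x 4
  'i' x 3
RLE = "i3m4i3"


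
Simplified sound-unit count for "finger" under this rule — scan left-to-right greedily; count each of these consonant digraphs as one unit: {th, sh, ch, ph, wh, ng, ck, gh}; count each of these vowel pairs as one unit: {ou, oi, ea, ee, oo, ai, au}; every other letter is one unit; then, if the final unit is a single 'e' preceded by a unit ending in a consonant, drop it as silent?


Word: "finger" (6 letters)
Left-to-right scan:
  (1) 'f' (letter)
  (2) 'i' (letter)
  (3) 'ng' (digraph)
  (4) 'e' (letter)
  (5) 'r' (letter)
Units from scan: 5
Sound units = 5 units


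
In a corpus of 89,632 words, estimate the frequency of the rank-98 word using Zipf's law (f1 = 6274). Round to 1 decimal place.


Zipf's law: f(r) = f(1) / r
f(1) = 6274
f(98) = 6274 / 98
= 64.0 occurrences


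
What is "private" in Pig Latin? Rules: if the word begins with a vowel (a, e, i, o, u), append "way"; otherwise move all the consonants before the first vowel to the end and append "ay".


Word: "private"
Starts with consonant(s) → move to end, add 'ay'
Consonant cluster: "pr"
Pig Latin = "ivatepray"


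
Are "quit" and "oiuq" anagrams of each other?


Word 1: "quit" → sorted: iqtu
Word 2: "oiuq" → sorted: ioqu
Same letters? iqtu != ioqu
Anagram = No


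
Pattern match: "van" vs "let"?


Pattern of "van": [0, 1, 2]
Pattern of "let": [0, 1, 2]
Patterns match
Same pattern = Yes


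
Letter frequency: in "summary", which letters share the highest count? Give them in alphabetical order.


Word: "summary"
Letter counts:
  'a': 1
  'm': 2
  'r': 1
  's': 1
  'u': 1
  'y': 1
Maximum count = 2
Most frequent = 'm' (2 times each)


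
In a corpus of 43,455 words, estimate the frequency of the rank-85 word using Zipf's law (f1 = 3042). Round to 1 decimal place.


Zipf's law: f(r) = f(1) / r
f(1) = 3042
f(85) = 3042 / 85
= 35.8 occurrences


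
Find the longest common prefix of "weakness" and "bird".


Word 1: "weakness"
Word 2: "bird"
Comparing from start:
  Pos 0: 'w' != 'b' (stop)
LCP = "" (length 0)


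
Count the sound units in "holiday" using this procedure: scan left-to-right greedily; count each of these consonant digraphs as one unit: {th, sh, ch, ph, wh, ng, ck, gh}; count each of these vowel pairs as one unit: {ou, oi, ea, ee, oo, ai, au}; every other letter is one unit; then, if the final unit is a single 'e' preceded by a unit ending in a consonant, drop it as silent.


Word: "holiday" (7 letters)
Left-to-right scan:
  1. 'h' (letter)
  2. 'o' (letter)
  3. 'l' (letter)
  4. 'i' (letter)
  5. 'd' (letter)
  6. 'a' (letter)
  7. 'y' (letter)
Units from scan: 7
Sound units = 7 units


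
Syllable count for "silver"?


Word: "silver"
Syllable breakdown: sil / ver
Counting: 2 parts
= 2 syllables


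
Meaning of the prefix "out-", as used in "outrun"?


Prefix: out-
As in: outrun -> out- + run
Meaning = surpass


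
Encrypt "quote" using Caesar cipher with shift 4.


Word: "quote"
Shift: 4
Each letter → (letter + shift) mod 26:
  'q' (16) + 4 = 20 → 'u'
  'u' (20) + 4 = 24 → 'y'
  'o' (14) + 4 = 18 → 's'
  't' (19) + 4 = 23 → 'x'
  'e' (4) + 4 = 8 → 'i'
Result = "uysxi"


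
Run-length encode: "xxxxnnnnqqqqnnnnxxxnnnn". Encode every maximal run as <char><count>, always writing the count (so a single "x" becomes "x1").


String: "xxxxnnnnqqqqnnnnxxxnnnn"
Scanning for consecutive runs:
  'x' x 4
  'n' x 4
  'q' x 4
  'n' x 4
  'x' x 3
  'n' x 4
RLE = "x4n4q4n4x3n4"


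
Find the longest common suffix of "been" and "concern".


Word 1: "been"
Word 2: "concern"
Comparing from end:
  Pos -1: 'n' == 'n'
  Pos -2: 'e' != 'r' (stop)
LCS = "n" (length 1)


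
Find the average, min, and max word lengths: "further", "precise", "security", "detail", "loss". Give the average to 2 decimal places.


Lengths: "further"=7, "precise"=7, "security"=8, "detail"=6, "loss"=4
Sum = 32, Count = 5
Average = 32/5 = 6.40
= avg=6.40, min=4, max=8


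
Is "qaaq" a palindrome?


Word: "qaaq"
Reversed: "qaaq"
Forward == Backward? qaaq == qaaq
Palindrome = Yes


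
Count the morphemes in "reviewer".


Word: "reviewer"
Morphemes: re- + view + -er
Each morpheme carries meaning
= 3 morphemes


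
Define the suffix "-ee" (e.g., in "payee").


Suffix: -ee
Example: payee = pay + -ee
Meaning = one who receives


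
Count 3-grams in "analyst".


Word: "analyst" (length 7)
Number of 3-grams = length - 3 + 1 = 7 - 3 + 1
= 5


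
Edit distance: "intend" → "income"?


Word 1: "intend" (length 6)
Word 2: "income" (length 6)
One optimal edit sequence (insert/delete/substitute each cost 1):
  1. keep 'i'
  2. keep 'n'
  3. substitute 't' -> 'c'  (+1)
  4. substitute 'e' -> 'o'  (+1)
  5. substitute 'n' -> 'm'  (+1)
  6. substitute 'd' -> 'e'  (+1)
Total edit operations: 4
Edit distance = 4


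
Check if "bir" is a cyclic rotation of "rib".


Word: "rib", Candidate: "bir"
Method: check if candidate is substring of word+word
"ribrib" contains "bir"? No
Is rotation = No


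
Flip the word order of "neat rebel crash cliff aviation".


Original: "neat rebel crash cliff aviation"
Words (1..n): neat | rebel | crash | cliff | aviation
Reversed (n..1): aviation | cliff | crash | rebel | neat
Result = "aviation cliff crash rebel neat"


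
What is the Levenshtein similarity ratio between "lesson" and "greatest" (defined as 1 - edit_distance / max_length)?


Word 1: "lesson" (length 6)
Word 2: "greatest" (length 8)
One optimal edit sequence:
  1. insert 'g'  (+1)
  2. substitute 'l' -> 'r'  (+1)
  3. keep 'e'
  4. insert 'a'  (+1)
  5. substitute 's' -> 't'  (+1)
  6. substitute 's' -> 'e'  (+1)
  7. substitute 'o' -> 's'  (+1)
  8. substitute 'n' -> 't'  (+1)
Edit distance = 7
Max length = max(6, 8) = 8
Similarity = 1 - 7/8
= 0.1250


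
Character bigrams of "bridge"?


Word: "bridge" (length 6)
Number of bigrams = 6 - 2 + 1 = 5
  Position 0: "br"
  Position 1: "ri"
  Position 2: "id"
  Position 3: "dg"
  Position 4: "ge"
Bigrams = "br", "ri", "id", "dg", "ge"


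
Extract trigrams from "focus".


Word: "focus" (length 5)
Number of trigrams = 5 - 3 + 1 = 3
  Position 0: "foc"
  Position 1: "ocu"
  Position 2: "cus"
Trigrams = "foc", "ocu", "cus"


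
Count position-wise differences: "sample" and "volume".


Comparing character by character (same length = 6):
  Pos 0: 's' vs 'v' !=
  Pos 1: 'a' vs 'o' !=
  Pos 2: 'm' vs 'l' !=
  Pos 3: 'p' vs 'u' !=
  Pos 4: 'l' vs 'm' !=
  Pos 5: 'e' vs 'e' =
Hamming distance = 5


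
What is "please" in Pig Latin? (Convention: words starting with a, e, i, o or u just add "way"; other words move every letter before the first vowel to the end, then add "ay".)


Word: "please"
Starts with consonant(s) → move to end, add 'ay'
Consonant cluster: "pl"
Pig Latin = "easeplay"


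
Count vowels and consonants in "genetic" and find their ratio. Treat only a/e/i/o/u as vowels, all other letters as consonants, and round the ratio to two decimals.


Word: "genetic"
Vowels (a,e,i,o,u): 3
Consonants: 4
Ratio = 3/4
= 0.75


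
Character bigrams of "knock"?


Word: "knock" (length 5)
Number of bigrams = 5 - 2 + 1 = 4
  Position 0: "kn"
  Position 1: "no"
  Position 2: "oc"
  Position 3: "ck"
Bigrams = "kn", "no", "oc", "ck"


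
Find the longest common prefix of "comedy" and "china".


Word 1: "comedy"
Word 2: "china"
Comparing from start:
  Pos 0: 'c' == 'c'
  Pos 1: 'o' != 'h' (stop)
LCP = "c" (length 1)


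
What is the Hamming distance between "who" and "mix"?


Comparing character by character (same length = 3):
  Pos 0: 'w' vs 'm' !=
  Pos 1: 'h' vs 'i' !=
  Pos 2: 'o' vs 'x' !=
Hamming distance = 3


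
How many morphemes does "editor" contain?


Word: "editor"
Morphemes: edit | -or
Each morpheme carries meaning
= 2 morphemes


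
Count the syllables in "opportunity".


Word: "opportunity"
Syllable breakdown: op | por | tu | ni | ty
Counting: 5 parts
= 5 syllables


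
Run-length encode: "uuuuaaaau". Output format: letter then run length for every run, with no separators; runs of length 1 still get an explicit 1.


String: "uuuuaaaau"
Scanning for consecutive runs:
  'u' x 4
  'a' x 4
  'u' x 1
RLE = "u4a4u1"


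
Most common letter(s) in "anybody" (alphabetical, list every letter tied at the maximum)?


Word: "anybody"
Letter counts:
  'a': 1
  'b': 1
  'd': 1
  'n': 1
  'o': 1
  'y': 2
Maximum count = 2
Most frequent = 'y' (2 times each)


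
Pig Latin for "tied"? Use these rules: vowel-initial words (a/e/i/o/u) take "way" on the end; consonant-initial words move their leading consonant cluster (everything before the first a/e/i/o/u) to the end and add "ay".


Word: "tied"
Starts with consonant(s) → move to end, add 'ay'
Consonant cluster: "t"
Pig Latin = "iedtay"


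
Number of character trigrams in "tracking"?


Word: "tracking" (length 8)
Number of 3-grams = length - 3 + 1 = 8 - 3 + 1
= 6


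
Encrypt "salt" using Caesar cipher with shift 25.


Word: "salt"
Shift: 25
Each letter → (letter + shift) mod 26:
  's' (18) + 25 = 17 → 'r'
  'a' (0) + 25 = 25 → 'z'
  'l' (11) + 25 = 10 → 'k'
  't' (19) + 25 = 18 → 's'
Result = "rzks"


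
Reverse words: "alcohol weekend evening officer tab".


Original: "alcohol weekend evening officer tab"
Words (1..n): alcohol | weekend | evening | officer | tab
Reversed (n..1): tab | officer | evening | weekend | alcohol
Result = "tab officer evening weekend alcohol"


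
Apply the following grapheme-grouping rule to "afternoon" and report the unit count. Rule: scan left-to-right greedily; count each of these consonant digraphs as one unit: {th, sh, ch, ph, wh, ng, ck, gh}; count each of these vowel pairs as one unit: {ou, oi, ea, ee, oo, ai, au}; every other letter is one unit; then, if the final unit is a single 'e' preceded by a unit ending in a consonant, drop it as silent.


Word: "afternoon" (9 letters)
Left-to-right scan:
  (1) 'a' (letter)
  (2) 'f' (letter)
  (3) 't' (letter)
  (4) 'e' (letter)
  (5) 'r' (letter)
  (6) 'n' (letter)
  (7) 'oo' (vowel-pair)
  (8) 'n' (letter)
Units from scan: 8
Sound units = 8 units


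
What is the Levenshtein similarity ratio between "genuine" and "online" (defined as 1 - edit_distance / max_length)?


Word 1: "genuine" (length 7)
Word 2: "online" (length 6)
One optimal edit sequence:
  1. delete 'g'  (+1)
  2. substitute 'e' -> 'o'  (+1)
  3. keep 'n'
  4. substitute 'u' -> 'l'  (+1)
  5. keep 'i'
  6. keep 'n'
  7. keep 'e'
Edit distance = 3
Max length = max(7, 6) = 7
Similarity = 1 - 3/7
= 0.5714


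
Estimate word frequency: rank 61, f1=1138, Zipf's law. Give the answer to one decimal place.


Zipf's law: f(r) = f(1) / r
f(1) = 1138
f(61) = 1138 / 61
= 18.7 occurrences


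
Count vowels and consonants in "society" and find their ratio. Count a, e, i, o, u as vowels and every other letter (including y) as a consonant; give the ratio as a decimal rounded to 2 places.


Word: "society"
Vowels (a,e,i,o,u): 3
Consonants: 4
Ratio = 3/4
= 0.75


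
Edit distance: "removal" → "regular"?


Word 1: "removal" (length 7)
Word 2: "regular" (length 7)
One optimal edit sequence (insert/delete/substitute each cost 1):
  1. keep 'r'
  2. keep 'e'
  3. substitute 'm' -> 'g'  (+1)
  4. substitute 'o' -> 'u'  (+1)
  5. substitute 'v' -> 'l'  (+1)
  6. keep 'a'
  7. substitute 'l' -> 'r'  (+1)
Total edit operations: 4
Edit distance = 4


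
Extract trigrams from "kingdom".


Word: "kingdom" (length 7)
Number of trigrams = 7 - 3 + 1 = 5
  Position 0: "kin"
  Position 1: "ing"
  Position 2: "ngd"
  Position 3: "gdo"
  Position 4: "dom"
Trigrams = "kin", "ing", "ngd", "gdo", "dom"


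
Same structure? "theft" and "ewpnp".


Pattern of "theft": [0, 1, 2, 3, 0]
Pattern of "ewpnp": [0, 1, 2, 3, 2]
Patterns do not match
Same pattern = No


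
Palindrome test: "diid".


Word: "diid"
Reversed: "diid"
Forward == Backward? diid == diid
Palindrome = Yes


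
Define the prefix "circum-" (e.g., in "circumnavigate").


Prefix: circum-
As in: circumnavigate -> circum- + navigate
Meaning = around


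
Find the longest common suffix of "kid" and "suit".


Word 1: "kid"
Word 2: "suit"
Comparing from end:
  Pos -1: 'd' != 't' (stop)
LCS = "" (length 0)


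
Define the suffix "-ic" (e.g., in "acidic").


Suffix: -ic
Example: acidic = acid + -ic
Meaning = relating to


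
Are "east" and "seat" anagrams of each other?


Word 1: "east" → sorted: aest
Word 2: "seat" → sorted: aest
Same letters? aest == aest
Anagram = Yes


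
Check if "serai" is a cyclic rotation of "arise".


Word: "arise", Candidate: "serai"
Method: check if candidate is substring of word+word
"arisearise" contains "serai"? No
Is rotation = No


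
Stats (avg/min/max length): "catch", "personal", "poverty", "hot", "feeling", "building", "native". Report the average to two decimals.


Lengths: "catch"=5, "personal"=8, "poverty"=7, "hot"=3, "feeling"=7, "building"=8, "native"=6
Sum = 44, Count = 7
Average = 44/7 = 6.29
= avg=6.29, min=3, max=8


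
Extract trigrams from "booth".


Word: "booth" (length 5)
Number of trigrams = 5 - 3 + 1 = 3
  Position 0: "boo"
  Position 1: "oot"
  Position 2: "oth"
Trigrams = "boo", "oot", "oth"


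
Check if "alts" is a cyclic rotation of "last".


Word: "last", Candidate: "alts"
Method: check if candidate is substring of word+word
"lastlast" contains "alts"? No
Is rotation = No


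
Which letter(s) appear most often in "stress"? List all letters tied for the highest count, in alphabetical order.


Word: "stress"
Letter counts:
  'e': 1
  'r': 1
  's': 3
  't': 1
Maximum count = 3
Most frequent = 's' (3 times each)


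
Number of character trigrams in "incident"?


Word: "incident" (length 8)
Number of 3-grams = length - 3 + 1 = 8 - 3 + 1
= 6


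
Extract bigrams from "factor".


Word: "factor" (length 6)
Number of bigrams = 6 - 2 + 1 = 5
  Position 0: "fa"
  Position 1: "ac"
  Position 2: "ct"
  Position 3: "to"
  Position 4: "or"
Bigrams = "fa", "ac", "ct", "to", "or"


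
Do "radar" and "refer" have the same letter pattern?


Pattern of "radar": [0, 1, 2, 1, 0]
Pattern of "refer": [0, 1, 2, 1, 0]
Patterns match
Same pattern = Yes


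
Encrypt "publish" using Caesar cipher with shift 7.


Word: "publish"
Shift: 7
Each letter → (letter + shift) mod 26:
  'p' (15) + 7 = 22 → 'w'
  'u' (20) + 7 = 1 → 'b'
  'b' (1) + 7 = 8 → 'i'
  'l' (11) + 7 = 18 → 's'
  'i' (8) + 7 = 15 → 'p'
  's' (18) + 7 = 25 → 'z'
  'h' (7) + 7 = 14 → 'o'
Result = "wbispzo"


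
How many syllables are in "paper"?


Word: "paper"
Syllable breakdown: pa / per
Counting: 2 parts
= 2 syllables


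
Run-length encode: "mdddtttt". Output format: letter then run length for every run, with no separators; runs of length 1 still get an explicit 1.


String: "mdddtttt"
Scanning for consecutive runs:
  'm' x 1
  'd' x 3
  't' x 4
RLE = "m1d3t4"


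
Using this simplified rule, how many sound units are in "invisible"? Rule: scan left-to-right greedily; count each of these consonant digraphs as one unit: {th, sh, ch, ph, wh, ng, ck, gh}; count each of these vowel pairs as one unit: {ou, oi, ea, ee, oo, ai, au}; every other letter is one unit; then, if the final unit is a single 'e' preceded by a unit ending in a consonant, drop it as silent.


Word: "invisible" (9 letters)
Left-to-right scan:
  (1) 'i' (letter)
  (2) 'n' (letter)
  (3) 'v' (letter)
  (4) 'i' (letter)
  (5) 's' (letter)
  (6) 'i' (letter)
  (7) 'b' (letter)
  (8) 'l' (letter)
  (9) 'e' (letter)
Units from scan: 9
Final unit is 'e' after a consonant -> drop as silent (-1)
Sound units = 8 units


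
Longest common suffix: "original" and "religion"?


Word 1: "original"
Word 2: "religion"
Comparing from end:
  Pos -1: 'l' != 'n' (stop)
LCS = "" (length 0)


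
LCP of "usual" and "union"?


Word 1: "usual"
Word 2: "union"
Comparing from start:
  Pos 0: 'u' == 'u'
  Pos 1: 's' != 'n' (stop)
LCP = "u" (length 1)


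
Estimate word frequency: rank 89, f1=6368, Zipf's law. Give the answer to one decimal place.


Zipf's law: f(r) = f(1) / r
f(1) = 6368
f(89) = 6368 / 89
= 71.6 occurrences


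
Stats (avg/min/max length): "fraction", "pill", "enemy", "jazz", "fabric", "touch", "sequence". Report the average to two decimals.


Lengths: "fraction"=8, "pill"=4, "enemy"=5, "jazz"=4, "fabric"=6, "touch"=5, "sequence"=8
Sum = 40, Count = 7
Average = 40/7 = 5.71
= avg=5.71, min=4, max=8


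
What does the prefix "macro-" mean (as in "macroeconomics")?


Prefix: macro-
Example: macroeconomics (macro- + economics)
Meaning = large


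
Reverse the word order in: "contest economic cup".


Original: "contest economic cup"
Words (1..n): contest | economic | cup
Reversed (n..1): cup | economic | contest
Result = "cup economic contest"


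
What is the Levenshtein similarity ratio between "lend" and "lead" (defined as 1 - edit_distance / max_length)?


Word 1: "lend" (length 4)
Word 2: "lead" (length 4)
One optimal edit sequence:
  1. keep 'l'
  2. keep 'e'
  3. substitute 'n' -> 'a'  (+1)
  4. keep 'd'
Edit distance = 1
Max length = max(4, 4) = 4
Similarity = 1 - 1/4
= 0.7500


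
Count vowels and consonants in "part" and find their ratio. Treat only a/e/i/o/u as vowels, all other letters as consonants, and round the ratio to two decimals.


Word: "part"
Vowels (a,e,i,o,u): 1
Consonants: 3
Ratio = 1/3
= 0.33


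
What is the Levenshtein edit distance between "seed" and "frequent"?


Word 1: "seed" (length 4)
Word 2: "frequent" (length 8)
One optimal edit sequence (insert/delete/substitute each cost 1):
  1. insert 'f'  (+1)
  2. substitute 's' -> 'r'  (+1)
  3. keep 'e'
  4. insert 'q'  (+1)
  5. insert 'u'  (+1)
  6. keep 'e'
  7. insert 'n'  (+1)
  8. substitute 'd' -> 't'  (+1)
Total edit operations: 6
Edit distance = 6


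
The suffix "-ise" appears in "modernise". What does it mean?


Suffix: -ise
Example: modernise (modern + -ise)
Meaning = to make


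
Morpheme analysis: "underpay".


Word: "underpay"
Morphemes: under- | pay
Each morpheme carries meaning
= 2 morphemes


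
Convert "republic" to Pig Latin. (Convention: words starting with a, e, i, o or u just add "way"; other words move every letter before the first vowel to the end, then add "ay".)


Word: "republic"
Starts with consonant(s) → move to end, add 'ay'
Consonant cluster: "r"
Pig Latin = "epublicray"


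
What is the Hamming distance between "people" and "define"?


Comparing character by character (same length = 6):
  Pos 0: 'p' vs 'd' !=
  Pos 1: 'e' vs 'e' =
  Pos 2: 'o' vs 'f' !=
  Pos 3: 'p' vs 'i' !=
  Pos 4: 'l' vs 'n' !=
  Pos 5: 'e' vs 'e' =
Hamming distance = 4


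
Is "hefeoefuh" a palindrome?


Word: "hefeoefuh"
Reversed: "hufeoefeh"
Forward == Backward? hefeoefuh != hufeoefeh
Palindrome = No


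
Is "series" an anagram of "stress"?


Word 1: "stress" → sorted: erssst
Word 2: "series" → sorted: eeirss
Same letters? erssst != eeirss
Anagram = No
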